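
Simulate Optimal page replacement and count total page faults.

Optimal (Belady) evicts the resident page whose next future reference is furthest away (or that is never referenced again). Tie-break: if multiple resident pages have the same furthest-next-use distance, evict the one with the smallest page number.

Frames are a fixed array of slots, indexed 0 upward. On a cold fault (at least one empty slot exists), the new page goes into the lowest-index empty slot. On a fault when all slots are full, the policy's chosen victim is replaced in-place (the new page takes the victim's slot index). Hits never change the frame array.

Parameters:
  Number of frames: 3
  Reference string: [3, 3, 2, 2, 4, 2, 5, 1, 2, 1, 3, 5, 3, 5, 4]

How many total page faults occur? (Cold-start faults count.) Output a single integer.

Step 0: ref 3 → FAULT, frames=[3,-,-]
Step 1: ref 3 → HIT, frames=[3,-,-]
Step 2: ref 2 → FAULT, frames=[3,2,-]
Step 3: ref 2 → HIT, frames=[3,2,-]
Step 4: ref 4 → FAULT, frames=[3,2,4]
Step 5: ref 2 → HIT, frames=[3,2,4]
Step 6: ref 5 → FAULT (evict 4), frames=[3,2,5]
Step 7: ref 1 → FAULT (evict 5), frames=[3,2,1]
Step 8: ref 2 → HIT, frames=[3,2,1]
Step 9: ref 1 → HIT, frames=[3,2,1]
Step 10: ref 3 → HIT, frames=[3,2,1]
Step 11: ref 5 → FAULT (evict 1), frames=[3,2,5]
Step 12: ref 3 → HIT, frames=[3,2,5]
Step 13: ref 5 → HIT, frames=[3,2,5]
Step 14: ref 4 → FAULT (evict 2), frames=[3,4,5]
Total faults: 7

Answer: 7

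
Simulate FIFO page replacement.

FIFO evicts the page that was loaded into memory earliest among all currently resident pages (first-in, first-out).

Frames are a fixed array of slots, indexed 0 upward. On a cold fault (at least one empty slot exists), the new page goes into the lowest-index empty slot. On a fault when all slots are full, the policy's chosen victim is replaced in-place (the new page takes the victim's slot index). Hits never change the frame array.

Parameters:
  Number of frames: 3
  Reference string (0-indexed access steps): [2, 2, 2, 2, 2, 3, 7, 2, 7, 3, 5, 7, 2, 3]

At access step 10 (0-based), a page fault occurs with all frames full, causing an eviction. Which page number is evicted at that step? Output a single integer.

Step 0: ref 2 -> FAULT, frames=[2,-,-]
Step 1: ref 2 -> HIT, frames=[2,-,-]
Step 2: ref 2 -> HIT, frames=[2,-,-]
Step 3: ref 2 -> HIT, frames=[2,-,-]
Step 4: ref 2 -> HIT, frames=[2,-,-]
Step 5: ref 3 -> FAULT, frames=[2,3,-]
Step 6: ref 7 -> FAULT, frames=[2,3,7]
Step 7: ref 2 -> HIT, frames=[2,3,7]
Step 8: ref 7 -> HIT, frames=[2,3,7]
Step 9: ref 3 -> HIT, frames=[2,3,7]
Step 10: ref 5 -> FAULT, evict 2, frames=[5,3,7]
At step 10: evicted page 2

Answer: 2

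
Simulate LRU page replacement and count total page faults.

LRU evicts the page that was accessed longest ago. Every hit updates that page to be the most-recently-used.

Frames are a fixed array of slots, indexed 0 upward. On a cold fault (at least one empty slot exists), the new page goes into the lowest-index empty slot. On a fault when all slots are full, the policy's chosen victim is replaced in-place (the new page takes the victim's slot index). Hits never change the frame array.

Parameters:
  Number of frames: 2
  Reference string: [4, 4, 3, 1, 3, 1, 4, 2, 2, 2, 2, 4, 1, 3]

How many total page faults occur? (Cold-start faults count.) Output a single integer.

Step 0: ref 4 → FAULT, frames=[4,-]
Step 1: ref 4 → HIT, frames=[4,-]
Step 2: ref 3 → FAULT, frames=[4,3]
Step 3: ref 1 → FAULT (evict 4), frames=[1,3]
Step 4: ref 3 → HIT, frames=[1,3]
Step 5: ref 1 → HIT, frames=[1,3]
Step 6: ref 4 → FAULT (evict 3), frames=[1,4]
Step 7: ref 2 → FAULT (evict 1), frames=[2,4]
Step 8: ref 2 → HIT, frames=[2,4]
Step 9: ref 2 → HIT, frames=[2,4]
Step 10: ref 2 → HIT, frames=[2,4]
Step 11: ref 4 → HIT, frames=[2,4]
Step 12: ref 1 → FAULT (evict 2), frames=[1,4]
Step 13: ref 3 → FAULT (evict 4), frames=[1,3]
Total faults: 7

Answer: 7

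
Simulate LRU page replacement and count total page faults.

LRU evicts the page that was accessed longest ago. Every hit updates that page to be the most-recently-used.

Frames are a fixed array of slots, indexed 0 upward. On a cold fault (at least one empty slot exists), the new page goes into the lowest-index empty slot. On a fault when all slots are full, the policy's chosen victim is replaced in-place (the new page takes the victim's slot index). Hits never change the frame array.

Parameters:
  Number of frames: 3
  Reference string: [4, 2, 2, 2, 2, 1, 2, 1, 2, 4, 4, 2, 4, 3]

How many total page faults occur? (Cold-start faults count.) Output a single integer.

Step 0: ref 4 → FAULT, frames=[4,-,-]
Step 1: ref 2 → FAULT, frames=[4,2,-]
Step 2: ref 2 → HIT, frames=[4,2,-]
Step 3: ref 2 → HIT, frames=[4,2,-]
Step 4: ref 2 → HIT, frames=[4,2,-]
Step 5: ref 1 → FAULT, frames=[4,2,1]
Step 6: ref 2 → HIT, frames=[4,2,1]
Step 7: ref 1 → HIT, frames=[4,2,1]
Step 8: ref 2 → HIT, frames=[4,2,1]
Step 9: ref 4 → HIT, frames=[4,2,1]
Step 10: ref 4 → HIT, frames=[4,2,1]
Step 11: ref 2 → HIT, frames=[4,2,1]
Step 12: ref 4 → HIT, frames=[4,2,1]
Step 13: ref 3 → FAULT (evict 1), frames=[4,2,3]
Total faults: 4

Answer: 4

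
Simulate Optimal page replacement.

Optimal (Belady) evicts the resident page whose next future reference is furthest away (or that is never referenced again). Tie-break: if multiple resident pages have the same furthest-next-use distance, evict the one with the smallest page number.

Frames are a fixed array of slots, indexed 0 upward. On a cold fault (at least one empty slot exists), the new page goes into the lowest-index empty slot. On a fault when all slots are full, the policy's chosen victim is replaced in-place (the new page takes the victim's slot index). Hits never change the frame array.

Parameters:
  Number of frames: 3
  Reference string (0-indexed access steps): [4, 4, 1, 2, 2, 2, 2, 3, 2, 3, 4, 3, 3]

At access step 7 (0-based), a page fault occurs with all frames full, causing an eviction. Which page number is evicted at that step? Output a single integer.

Answer: 1

Derivation:
Step 0: ref 4 -> FAULT, frames=[4,-,-]
Step 1: ref 4 -> HIT, frames=[4,-,-]
Step 2: ref 1 -> FAULT, frames=[4,1,-]
Step 3: ref 2 -> FAULT, frames=[4,1,2]
Step 4: ref 2 -> HIT, frames=[4,1,2]
Step 5: ref 2 -> HIT, frames=[4,1,2]
Step 6: ref 2 -> HIT, frames=[4,1,2]
Step 7: ref 3 -> FAULT, evict 1, frames=[4,3,2]
At step 7: evicted page 1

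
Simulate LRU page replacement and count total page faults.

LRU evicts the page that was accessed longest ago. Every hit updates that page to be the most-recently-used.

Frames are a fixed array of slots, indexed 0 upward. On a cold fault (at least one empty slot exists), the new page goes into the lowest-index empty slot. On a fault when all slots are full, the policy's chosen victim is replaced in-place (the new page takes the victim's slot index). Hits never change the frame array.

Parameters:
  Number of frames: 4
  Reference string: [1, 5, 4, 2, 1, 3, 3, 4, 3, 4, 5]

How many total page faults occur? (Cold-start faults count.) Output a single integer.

Step 0: ref 1 → FAULT, frames=[1,-,-,-]
Step 1: ref 5 → FAULT, frames=[1,5,-,-]
Step 2: ref 4 → FAULT, frames=[1,5,4,-]
Step 3: ref 2 → FAULT, frames=[1,5,4,2]
Step 4: ref 1 → HIT, frames=[1,5,4,2]
Step 5: ref 3 → FAULT (evict 5), frames=[1,3,4,2]
Step 6: ref 3 → HIT, frames=[1,3,4,2]
Step 7: ref 4 → HIT, frames=[1,3,4,2]
Step 8: ref 3 → HIT, frames=[1,3,4,2]
Step 9: ref 4 → HIT, frames=[1,3,4,2]
Step 10: ref 5 → FAULT (evict 2), frames=[1,3,4,5]
Total faults: 6

Answer: 6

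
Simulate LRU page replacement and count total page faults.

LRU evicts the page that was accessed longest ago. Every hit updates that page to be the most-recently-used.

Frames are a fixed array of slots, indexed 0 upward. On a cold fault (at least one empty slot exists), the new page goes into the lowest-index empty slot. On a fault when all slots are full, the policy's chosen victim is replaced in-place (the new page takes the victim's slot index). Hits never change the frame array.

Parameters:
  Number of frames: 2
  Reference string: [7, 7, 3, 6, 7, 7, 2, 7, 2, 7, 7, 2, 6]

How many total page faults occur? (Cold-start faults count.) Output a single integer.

Answer: 6

Derivation:
Step 0: ref 7 → FAULT, frames=[7,-]
Step 1: ref 7 → HIT, frames=[7,-]
Step 2: ref 3 → FAULT, frames=[7,3]
Step 3: ref 6 → FAULT (evict 7), frames=[6,3]
Step 4: ref 7 → FAULT (evict 3), frames=[6,7]
Step 5: ref 7 → HIT, frames=[6,7]
Step 6: ref 2 → FAULT (evict 6), frames=[2,7]
Step 7: ref 7 → HIT, frames=[2,7]
Step 8: ref 2 → HIT, frames=[2,7]
Step 9: ref 7 → HIT, frames=[2,7]
Step 10: ref 7 → HIT, frames=[2,7]
Step 11: ref 2 → HIT, frames=[2,7]
Step 12: ref 6 → FAULT (evict 7), frames=[2,6]
Total faults: 6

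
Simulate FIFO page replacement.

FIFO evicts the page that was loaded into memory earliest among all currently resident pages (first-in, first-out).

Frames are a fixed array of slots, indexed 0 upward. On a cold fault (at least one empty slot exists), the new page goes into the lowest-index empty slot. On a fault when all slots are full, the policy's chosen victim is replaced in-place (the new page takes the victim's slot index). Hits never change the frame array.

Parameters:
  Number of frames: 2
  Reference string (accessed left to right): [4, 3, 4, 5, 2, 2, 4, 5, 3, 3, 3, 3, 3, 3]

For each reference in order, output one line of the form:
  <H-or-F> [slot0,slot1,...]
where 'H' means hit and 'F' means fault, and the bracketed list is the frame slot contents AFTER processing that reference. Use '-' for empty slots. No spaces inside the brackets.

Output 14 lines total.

F [4,-]
F [4,3]
H [4,3]
F [5,3]
F [5,2]
H [5,2]
F [4,2]
F [4,5]
F [3,5]
H [3,5]
H [3,5]
H [3,5]
H [3,5]
H [3,5]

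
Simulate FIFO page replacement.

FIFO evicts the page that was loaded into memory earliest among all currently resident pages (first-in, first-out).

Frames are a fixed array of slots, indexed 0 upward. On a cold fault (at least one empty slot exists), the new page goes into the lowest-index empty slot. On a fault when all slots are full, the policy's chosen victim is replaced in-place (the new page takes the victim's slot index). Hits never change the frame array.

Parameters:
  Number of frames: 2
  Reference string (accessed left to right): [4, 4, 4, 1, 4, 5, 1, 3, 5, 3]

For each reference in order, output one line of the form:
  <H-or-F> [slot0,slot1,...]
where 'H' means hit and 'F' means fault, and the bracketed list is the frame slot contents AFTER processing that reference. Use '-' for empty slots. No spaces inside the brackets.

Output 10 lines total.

F [4,-]
H [4,-]
H [4,-]
F [4,1]
H [4,1]
F [5,1]
H [5,1]
F [5,3]
H [5,3]
H [5,3]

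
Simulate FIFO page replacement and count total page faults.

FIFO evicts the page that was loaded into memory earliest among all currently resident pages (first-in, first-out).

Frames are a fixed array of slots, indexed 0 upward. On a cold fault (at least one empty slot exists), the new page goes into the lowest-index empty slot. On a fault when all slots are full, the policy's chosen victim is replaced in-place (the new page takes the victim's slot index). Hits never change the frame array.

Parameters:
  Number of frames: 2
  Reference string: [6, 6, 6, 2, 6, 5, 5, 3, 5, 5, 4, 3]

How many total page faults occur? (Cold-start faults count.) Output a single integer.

Answer: 5

Derivation:
Step 0: ref 6 → FAULT, frames=[6,-]
Step 1: ref 6 → HIT, frames=[6,-]
Step 2: ref 6 → HIT, frames=[6,-]
Step 3: ref 2 → FAULT, frames=[6,2]
Step 4: ref 6 → HIT, frames=[6,2]
Step 5: ref 5 → FAULT (evict 6), frames=[5,2]
Step 6: ref 5 → HIT, frames=[5,2]
Step 7: ref 3 → FAULT (evict 2), frames=[5,3]
Step 8: ref 5 → HIT, frames=[5,3]
Step 9: ref 5 → HIT, frames=[5,3]
Step 10: ref 4 → FAULT (evict 5), frames=[4,3]
Step 11: ref 3 → HIT, frames=[4,3]
Total faults: 5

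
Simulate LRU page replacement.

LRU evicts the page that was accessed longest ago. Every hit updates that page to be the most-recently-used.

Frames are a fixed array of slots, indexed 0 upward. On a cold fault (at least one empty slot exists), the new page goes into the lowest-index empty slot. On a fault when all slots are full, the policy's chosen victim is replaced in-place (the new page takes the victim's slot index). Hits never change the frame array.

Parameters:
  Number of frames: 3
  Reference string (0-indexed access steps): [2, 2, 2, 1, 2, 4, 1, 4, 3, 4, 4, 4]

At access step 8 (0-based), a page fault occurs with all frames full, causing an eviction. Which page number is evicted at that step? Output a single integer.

Step 0: ref 2 -> FAULT, frames=[2,-,-]
Step 1: ref 2 -> HIT, frames=[2,-,-]
Step 2: ref 2 -> HIT, frames=[2,-,-]
Step 3: ref 1 -> FAULT, frames=[2,1,-]
Step 4: ref 2 -> HIT, frames=[2,1,-]
Step 5: ref 4 -> FAULT, frames=[2,1,4]
Step 6: ref 1 -> HIT, frames=[2,1,4]
Step 7: ref 4 -> HIT, frames=[2,1,4]
Step 8: ref 3 -> FAULT, evict 2, frames=[3,1,4]
At step 8: evicted page 2

Answer: 2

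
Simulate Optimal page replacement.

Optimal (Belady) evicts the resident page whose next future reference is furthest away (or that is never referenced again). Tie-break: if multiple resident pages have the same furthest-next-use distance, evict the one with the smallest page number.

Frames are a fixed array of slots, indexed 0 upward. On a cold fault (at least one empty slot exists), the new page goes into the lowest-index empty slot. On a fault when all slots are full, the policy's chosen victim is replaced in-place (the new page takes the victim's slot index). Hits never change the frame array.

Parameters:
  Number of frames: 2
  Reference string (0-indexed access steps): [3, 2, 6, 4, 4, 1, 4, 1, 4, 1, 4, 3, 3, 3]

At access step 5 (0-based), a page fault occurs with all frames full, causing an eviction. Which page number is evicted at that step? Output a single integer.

Step 0: ref 3 -> FAULT, frames=[3,-]
Step 1: ref 2 -> FAULT, frames=[3,2]
Step 2: ref 6 -> FAULT, evict 2, frames=[3,6]
Step 3: ref 4 -> FAULT, evict 6, frames=[3,4]
Step 4: ref 4 -> HIT, frames=[3,4]
Step 5: ref 1 -> FAULT, evict 3, frames=[1,4]
At step 5: evicted page 3

Answer: 3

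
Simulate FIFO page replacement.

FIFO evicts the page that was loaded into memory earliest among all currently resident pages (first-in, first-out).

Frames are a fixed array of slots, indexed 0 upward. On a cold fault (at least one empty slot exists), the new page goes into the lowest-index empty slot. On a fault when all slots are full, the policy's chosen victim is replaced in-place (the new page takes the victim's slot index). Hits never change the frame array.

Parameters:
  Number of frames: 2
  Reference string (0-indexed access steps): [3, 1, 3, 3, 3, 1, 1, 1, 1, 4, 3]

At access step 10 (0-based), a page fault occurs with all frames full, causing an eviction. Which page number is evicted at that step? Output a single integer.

Step 0: ref 3 -> FAULT, frames=[3,-]
Step 1: ref 1 -> FAULT, frames=[3,1]
Step 2: ref 3 -> HIT, frames=[3,1]
Step 3: ref 3 -> HIT, frames=[3,1]
Step 4: ref 3 -> HIT, frames=[3,1]
Step 5: ref 1 -> HIT, frames=[3,1]
Step 6: ref 1 -> HIT, frames=[3,1]
Step 7: ref 1 -> HIT, frames=[3,1]
Step 8: ref 1 -> HIT, frames=[3,1]
Step 9: ref 4 -> FAULT, evict 3, frames=[4,1]
Step 10: ref 3 -> FAULT, evict 1, frames=[4,3]
At step 10: evicted page 1

Answer: 1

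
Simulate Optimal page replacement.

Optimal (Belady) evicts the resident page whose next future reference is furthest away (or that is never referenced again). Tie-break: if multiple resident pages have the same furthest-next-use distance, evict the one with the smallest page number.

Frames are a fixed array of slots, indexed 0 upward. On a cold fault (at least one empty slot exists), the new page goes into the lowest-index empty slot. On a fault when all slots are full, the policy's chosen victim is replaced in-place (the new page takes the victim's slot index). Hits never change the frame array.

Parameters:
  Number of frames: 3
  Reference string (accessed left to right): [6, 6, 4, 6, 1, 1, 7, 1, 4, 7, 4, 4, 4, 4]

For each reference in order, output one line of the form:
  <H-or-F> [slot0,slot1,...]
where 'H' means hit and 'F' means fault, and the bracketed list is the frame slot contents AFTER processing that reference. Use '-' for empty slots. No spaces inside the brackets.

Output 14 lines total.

F [6,-,-]
H [6,-,-]
F [6,4,-]
H [6,4,-]
F [6,4,1]
H [6,4,1]
F [7,4,1]
H [7,4,1]
H [7,4,1]
H [7,4,1]
H [7,4,1]
H [7,4,1]
H [7,4,1]
H [7,4,1]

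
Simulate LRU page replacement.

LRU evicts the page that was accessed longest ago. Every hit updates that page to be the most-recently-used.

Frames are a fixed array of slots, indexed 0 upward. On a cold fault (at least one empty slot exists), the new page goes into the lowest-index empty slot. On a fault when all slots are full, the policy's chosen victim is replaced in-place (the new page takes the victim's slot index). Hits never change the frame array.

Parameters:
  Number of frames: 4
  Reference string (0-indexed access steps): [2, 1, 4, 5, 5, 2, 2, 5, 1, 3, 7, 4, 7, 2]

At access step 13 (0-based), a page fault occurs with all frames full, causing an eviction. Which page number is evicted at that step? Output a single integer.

Answer: 1

Derivation:
Step 0: ref 2 -> FAULT, frames=[2,-,-,-]
Step 1: ref 1 -> FAULT, frames=[2,1,-,-]
Step 2: ref 4 -> FAULT, frames=[2,1,4,-]
Step 3: ref 5 -> FAULT, frames=[2,1,4,5]
Step 4: ref 5 -> HIT, frames=[2,1,4,5]
Step 5: ref 2 -> HIT, frames=[2,1,4,5]
Step 6: ref 2 -> HIT, frames=[2,1,4,5]
Step 7: ref 5 -> HIT, frames=[2,1,4,5]
Step 8: ref 1 -> HIT, frames=[2,1,4,5]
Step 9: ref 3 -> FAULT, evict 4, frames=[2,1,3,5]
Step 10: ref 7 -> FAULT, evict 2, frames=[7,1,3,5]
Step 11: ref 4 -> FAULT, evict 5, frames=[7,1,3,4]
Step 12: ref 7 -> HIT, frames=[7,1,3,4]
Step 13: ref 2 -> FAULT, evict 1, frames=[7,2,3,4]
At step 13: evicted page 1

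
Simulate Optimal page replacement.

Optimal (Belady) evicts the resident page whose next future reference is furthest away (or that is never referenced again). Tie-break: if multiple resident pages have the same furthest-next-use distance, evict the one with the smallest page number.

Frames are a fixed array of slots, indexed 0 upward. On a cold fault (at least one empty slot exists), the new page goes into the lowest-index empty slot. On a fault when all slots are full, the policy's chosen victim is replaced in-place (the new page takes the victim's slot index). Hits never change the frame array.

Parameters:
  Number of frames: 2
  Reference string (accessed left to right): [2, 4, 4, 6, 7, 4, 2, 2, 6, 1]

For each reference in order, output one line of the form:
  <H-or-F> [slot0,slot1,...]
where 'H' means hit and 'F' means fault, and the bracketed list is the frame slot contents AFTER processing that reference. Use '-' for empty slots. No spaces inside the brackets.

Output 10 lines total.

F [2,-]
F [2,4]
H [2,4]
F [6,4]
F [7,4]
H [7,4]
F [7,2]
H [7,2]
F [7,6]
F [7,1]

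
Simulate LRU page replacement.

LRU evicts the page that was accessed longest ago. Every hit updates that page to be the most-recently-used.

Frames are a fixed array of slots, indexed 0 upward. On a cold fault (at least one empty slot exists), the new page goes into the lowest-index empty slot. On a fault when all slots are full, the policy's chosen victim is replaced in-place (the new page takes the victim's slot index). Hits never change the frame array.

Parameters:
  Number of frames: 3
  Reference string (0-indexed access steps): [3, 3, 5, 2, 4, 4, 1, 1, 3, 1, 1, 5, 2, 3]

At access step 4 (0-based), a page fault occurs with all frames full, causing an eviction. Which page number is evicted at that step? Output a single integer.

Answer: 3

Derivation:
Step 0: ref 3 -> FAULT, frames=[3,-,-]
Step 1: ref 3 -> HIT, frames=[3,-,-]
Step 2: ref 5 -> FAULT, frames=[3,5,-]
Step 3: ref 2 -> FAULT, frames=[3,5,2]
Step 4: ref 4 -> FAULT, evict 3, frames=[4,5,2]
At step 4: evicted page 3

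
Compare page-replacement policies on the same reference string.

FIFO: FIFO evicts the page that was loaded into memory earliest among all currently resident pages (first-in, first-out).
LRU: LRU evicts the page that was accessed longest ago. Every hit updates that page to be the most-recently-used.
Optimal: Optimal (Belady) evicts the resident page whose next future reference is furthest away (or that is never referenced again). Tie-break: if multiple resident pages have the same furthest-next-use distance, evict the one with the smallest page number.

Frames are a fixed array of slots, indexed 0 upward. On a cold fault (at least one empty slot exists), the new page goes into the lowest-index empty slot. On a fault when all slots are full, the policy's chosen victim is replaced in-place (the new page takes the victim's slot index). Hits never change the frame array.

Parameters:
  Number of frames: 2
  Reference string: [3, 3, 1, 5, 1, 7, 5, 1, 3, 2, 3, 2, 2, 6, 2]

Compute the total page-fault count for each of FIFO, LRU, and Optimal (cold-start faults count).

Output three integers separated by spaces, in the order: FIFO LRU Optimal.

Answer: 8 9 8

Derivation:
--- FIFO ---
  step 0: ref 3 -> FAULT, frames=[3,-] (faults so far: 1)
  step 1: ref 3 -> HIT, frames=[3,-] (faults so far: 1)
  step 2: ref 1 -> FAULT, frames=[3,1] (faults so far: 2)
  step 3: ref 5 -> FAULT, evict 3, frames=[5,1] (faults so far: 3)
  step 4: ref 1 -> HIT, frames=[5,1] (faults so far: 3)
  step 5: ref 7 -> FAULT, evict 1, frames=[5,7] (faults so far: 4)
  step 6: ref 5 -> HIT, frames=[5,7] (faults so far: 4)
  step 7: ref 1 -> FAULT, evict 5, frames=[1,7] (faults so far: 5)
  step 8: ref 3 -> FAULT, evict 7, frames=[1,3] (faults so far: 6)
  step 9: ref 2 -> FAULT, evict 1, frames=[2,3] (faults so far: 7)
  step 10: ref 3 -> HIT, frames=[2,3] (faults so far: 7)
  step 11: ref 2 -> HIT, frames=[2,3] (faults so far: 7)
  step 12: ref 2 -> HIT, frames=[2,3] (faults so far: 7)
  step 13: ref 6 -> FAULT, evict 3, frames=[2,6] (faults so far: 8)
  step 14: ref 2 -> HIT, frames=[2,6] (faults so far: 8)
  FIFO total faults: 8
--- LRU ---
  step 0: ref 3 -> FAULT, frames=[3,-] (faults so far: 1)
  step 1: ref 3 -> HIT, frames=[3,-] (faults so far: 1)
  step 2: ref 1 -> FAULT, frames=[3,1] (faults so far: 2)
  step 3: ref 5 -> FAULT, evict 3, frames=[5,1] (faults so far: 3)
  step 4: ref 1 -> HIT, frames=[5,1] (faults so far: 3)
  step 5: ref 7 -> FAULT, evict 5, frames=[7,1] (faults so far: 4)
  step 6: ref 5 -> FAULT, evict 1, frames=[7,5] (faults so far: 5)
  step 7: ref 1 -> FAULT, evict 7, frames=[1,5] (faults so far: 6)
  step 8: ref 3 -> FAULT, evict 5, frames=[1,3] (faults so far: 7)
  step 9: ref 2 -> FAULT, evict 1, frames=[2,3] (faults so far: 8)
  step 10: ref 3 -> HIT, frames=[2,3] (faults so far: 8)
  step 11: ref 2 -> HIT, frames=[2,3] (faults so far: 8)
  step 12: ref 2 -> HIT, frames=[2,3] (faults so far: 8)
  step 13: ref 6 -> FAULT, evict 3, frames=[2,6] (faults so far: 9)
  step 14: ref 2 -> HIT, frames=[2,6] (faults so far: 9)
  LRU total faults: 9
--- Optimal ---
  step 0: ref 3 -> FAULT, frames=[3,-] (faults so far: 1)
  step 1: ref 3 -> HIT, frames=[3,-] (faults so far: 1)
  step 2: ref 1 -> FAULT, frames=[3,1] (faults so far: 2)
  step 3: ref 5 -> FAULT, evict 3, frames=[5,1] (faults so far: 3)
  step 4: ref 1 -> HIT, frames=[5,1] (faults so far: 3)
  step 5: ref 7 -> FAULT, evict 1, frames=[5,7] (faults so far: 4)
  step 6: ref 5 -> HIT, frames=[5,7] (faults so far: 4)
  step 7: ref 1 -> FAULT, evict 5, frames=[1,7] (faults so far: 5)
  step 8: ref 3 -> FAULT, evict 1, frames=[3,7] (faults so far: 6)
  step 9: ref 2 -> FAULT, evict 7, frames=[3,2] (faults so far: 7)
  step 10: ref 3 -> HIT, frames=[3,2] (faults so far: 7)
  step 11: ref 2 -> HIT, frames=[3,2] (faults so far: 7)
  step 12: ref 2 -> HIT, frames=[3,2] (faults so far: 7)
  step 13: ref 6 -> FAULT, evict 3, frames=[6,2] (faults so far: 8)
  step 14: ref 2 -> HIT, frames=[6,2] (faults so far: 8)
  Optimal total faults: 8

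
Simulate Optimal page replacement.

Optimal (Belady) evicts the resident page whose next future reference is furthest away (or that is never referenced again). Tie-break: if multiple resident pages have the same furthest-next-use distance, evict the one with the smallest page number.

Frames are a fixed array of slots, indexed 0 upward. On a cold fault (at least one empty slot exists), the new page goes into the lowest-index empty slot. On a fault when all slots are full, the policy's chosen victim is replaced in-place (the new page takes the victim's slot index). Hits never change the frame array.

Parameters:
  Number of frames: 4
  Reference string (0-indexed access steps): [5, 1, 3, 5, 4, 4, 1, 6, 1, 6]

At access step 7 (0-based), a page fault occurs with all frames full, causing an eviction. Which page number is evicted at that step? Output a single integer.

Step 0: ref 5 -> FAULT, frames=[5,-,-,-]
Step 1: ref 1 -> FAULT, frames=[5,1,-,-]
Step 2: ref 3 -> FAULT, frames=[5,1,3,-]
Step 3: ref 5 -> HIT, frames=[5,1,3,-]
Step 4: ref 4 -> FAULT, frames=[5,1,3,4]
Step 5: ref 4 -> HIT, frames=[5,1,3,4]
Step 6: ref 1 -> HIT, frames=[5,1,3,4]
Step 7: ref 6 -> FAULT, evict 3, frames=[5,1,6,4]
At step 7: evicted page 3

Answer: 3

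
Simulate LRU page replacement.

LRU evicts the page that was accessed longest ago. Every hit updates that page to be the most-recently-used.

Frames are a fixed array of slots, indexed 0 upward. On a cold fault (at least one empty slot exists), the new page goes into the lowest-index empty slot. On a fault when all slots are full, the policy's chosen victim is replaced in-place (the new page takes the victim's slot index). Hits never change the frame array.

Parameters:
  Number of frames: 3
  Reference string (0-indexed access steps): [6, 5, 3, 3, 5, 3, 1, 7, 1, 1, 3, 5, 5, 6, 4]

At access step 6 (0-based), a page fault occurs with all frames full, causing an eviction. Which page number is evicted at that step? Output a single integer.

Step 0: ref 6 -> FAULT, frames=[6,-,-]
Step 1: ref 5 -> FAULT, frames=[6,5,-]
Step 2: ref 3 -> FAULT, frames=[6,5,3]
Step 3: ref 3 -> HIT, frames=[6,5,3]
Step 4: ref 5 -> HIT, frames=[6,5,3]
Step 5: ref 3 -> HIT, frames=[6,5,3]
Step 6: ref 1 -> FAULT, evict 6, frames=[1,5,3]
At step 6: evicted page 6

Answer: 6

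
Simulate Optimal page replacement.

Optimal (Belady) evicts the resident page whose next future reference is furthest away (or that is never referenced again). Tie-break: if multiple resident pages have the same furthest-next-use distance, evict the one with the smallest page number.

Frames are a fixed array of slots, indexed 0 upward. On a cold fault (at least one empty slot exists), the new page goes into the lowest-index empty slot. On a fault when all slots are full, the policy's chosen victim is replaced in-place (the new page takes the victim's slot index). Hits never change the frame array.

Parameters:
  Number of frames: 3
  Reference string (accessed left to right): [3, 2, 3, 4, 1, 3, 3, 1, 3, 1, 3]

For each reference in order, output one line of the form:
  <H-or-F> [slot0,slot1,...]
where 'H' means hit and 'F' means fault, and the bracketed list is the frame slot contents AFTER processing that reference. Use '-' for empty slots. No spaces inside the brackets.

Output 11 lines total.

F [3,-,-]
F [3,2,-]
H [3,2,-]
F [3,2,4]
F [3,1,4]
H [3,1,4]
H [3,1,4]
H [3,1,4]
H [3,1,4]
H [3,1,4]
H [3,1,4]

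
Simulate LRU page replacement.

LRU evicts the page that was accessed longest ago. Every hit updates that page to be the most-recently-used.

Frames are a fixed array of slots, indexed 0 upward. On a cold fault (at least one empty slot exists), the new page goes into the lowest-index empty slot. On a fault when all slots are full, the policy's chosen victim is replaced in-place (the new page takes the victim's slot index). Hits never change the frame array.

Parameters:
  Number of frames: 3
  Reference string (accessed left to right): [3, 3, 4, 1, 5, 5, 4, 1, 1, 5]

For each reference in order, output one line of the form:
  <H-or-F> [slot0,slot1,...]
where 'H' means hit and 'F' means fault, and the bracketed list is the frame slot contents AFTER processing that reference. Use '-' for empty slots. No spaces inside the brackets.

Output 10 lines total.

F [3,-,-]
H [3,-,-]
F [3,4,-]
F [3,4,1]
F [5,4,1]
H [5,4,1]
H [5,4,1]
H [5,4,1]
H [5,4,1]
H [5,4,1]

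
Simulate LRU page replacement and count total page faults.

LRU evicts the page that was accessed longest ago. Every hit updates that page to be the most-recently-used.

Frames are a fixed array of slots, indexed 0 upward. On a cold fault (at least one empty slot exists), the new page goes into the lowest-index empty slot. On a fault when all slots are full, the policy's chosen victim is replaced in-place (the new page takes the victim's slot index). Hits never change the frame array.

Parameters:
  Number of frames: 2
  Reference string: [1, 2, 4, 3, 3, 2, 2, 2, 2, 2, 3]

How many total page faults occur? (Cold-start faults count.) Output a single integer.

Answer: 5

Derivation:
Step 0: ref 1 → FAULT, frames=[1,-]
Step 1: ref 2 → FAULT, frames=[1,2]
Step 2: ref 4 → FAULT (evict 1), frames=[4,2]
Step 3: ref 3 → FAULT (evict 2), frames=[4,3]
Step 4: ref 3 → HIT, frames=[4,3]
Step 5: ref 2 → FAULT (evict 4), frames=[2,3]
Step 6: ref 2 → HIT, frames=[2,3]
Step 7: ref 2 → HIT, frames=[2,3]
Step 8: ref 2 → HIT, frames=[2,3]
Step 9: ref 2 → HIT, frames=[2,3]
Step 10: ref 3 → HIT, frames=[2,3]
Total faults: 5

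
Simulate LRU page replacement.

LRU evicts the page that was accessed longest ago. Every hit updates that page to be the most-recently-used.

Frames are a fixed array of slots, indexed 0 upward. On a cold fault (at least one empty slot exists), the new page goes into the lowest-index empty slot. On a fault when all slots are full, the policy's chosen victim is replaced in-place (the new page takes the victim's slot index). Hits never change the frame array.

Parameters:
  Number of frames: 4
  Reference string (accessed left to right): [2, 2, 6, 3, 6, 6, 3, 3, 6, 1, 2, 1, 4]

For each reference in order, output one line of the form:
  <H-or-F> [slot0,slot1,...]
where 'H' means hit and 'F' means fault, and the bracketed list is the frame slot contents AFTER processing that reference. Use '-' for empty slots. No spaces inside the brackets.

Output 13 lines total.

F [2,-,-,-]
H [2,-,-,-]
F [2,6,-,-]
F [2,6,3,-]
H [2,6,3,-]
H [2,6,3,-]
H [2,6,3,-]
H [2,6,3,-]
H [2,6,3,-]
F [2,6,3,1]
H [2,6,3,1]
H [2,6,3,1]
F [2,6,4,1]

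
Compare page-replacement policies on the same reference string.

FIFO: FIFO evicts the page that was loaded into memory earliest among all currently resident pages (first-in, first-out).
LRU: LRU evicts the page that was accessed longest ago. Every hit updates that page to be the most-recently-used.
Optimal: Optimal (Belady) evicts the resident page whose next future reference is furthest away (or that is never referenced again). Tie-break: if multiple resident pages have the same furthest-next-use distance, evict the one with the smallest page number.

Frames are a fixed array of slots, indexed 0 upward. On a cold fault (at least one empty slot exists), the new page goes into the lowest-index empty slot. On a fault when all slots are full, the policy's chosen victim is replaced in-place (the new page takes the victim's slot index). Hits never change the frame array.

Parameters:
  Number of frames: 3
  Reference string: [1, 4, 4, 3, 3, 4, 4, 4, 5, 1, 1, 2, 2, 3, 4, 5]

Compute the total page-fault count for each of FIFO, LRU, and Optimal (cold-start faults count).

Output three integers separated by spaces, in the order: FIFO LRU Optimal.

--- FIFO ---
  step 0: ref 1 -> FAULT, frames=[1,-,-] (faults so far: 1)
  step 1: ref 4 -> FAULT, frames=[1,4,-] (faults so far: 2)
  step 2: ref 4 -> HIT, frames=[1,4,-] (faults so far: 2)
  step 3: ref 3 -> FAULT, frames=[1,4,3] (faults so far: 3)
  step 4: ref 3 -> HIT, frames=[1,4,3] (faults so far: 3)
  step 5: ref 4 -> HIT, frames=[1,4,3] (faults so far: 3)
  step 6: ref 4 -> HIT, frames=[1,4,3] (faults so far: 3)
  step 7: ref 4 -> HIT, frames=[1,4,3] (faults so far: 3)
  step 8: ref 5 -> FAULT, evict 1, frames=[5,4,3] (faults so far: 4)
  step 9: ref 1 -> FAULT, evict 4, frames=[5,1,3] (faults so far: 5)
  step 10: ref 1 -> HIT, frames=[5,1,3] (faults so far: 5)
  step 11: ref 2 -> FAULT, evict 3, frames=[5,1,2] (faults so far: 6)
  step 12: ref 2 -> HIT, frames=[5,1,2] (faults so far: 6)
  step 13: ref 3 -> FAULT, evict 5, frames=[3,1,2] (faults so far: 7)
  step 14: ref 4 -> FAULT, evict 1, frames=[3,4,2] (faults so far: 8)
  step 15: ref 5 -> FAULT, evict 2, frames=[3,4,5] (faults so far: 9)
  FIFO total faults: 9
--- LRU ---
  step 0: ref 1 -> FAULT, frames=[1,-,-] (faults so far: 1)
  step 1: ref 4 -> FAULT, frames=[1,4,-] (faults so far: 2)
  step 2: ref 4 -> HIT, frames=[1,4,-] (faults so far: 2)
  step 3: ref 3 -> FAULT, frames=[1,4,3] (faults so far: 3)
  step 4: ref 3 -> HIT, frames=[1,4,3] (faults so far: 3)
  step 5: ref 4 -> HIT, frames=[1,4,3] (faults so far: 3)
  step 6: ref 4 -> HIT, frames=[1,4,3] (faults so far: 3)
  step 7: ref 4 -> HIT, frames=[1,4,3] (faults so far: 3)
  step 8: ref 5 -> FAULT, evict 1, frames=[5,4,3] (faults so far: 4)
  step 9: ref 1 -> FAULT, evict 3, frames=[5,4,1] (faults so far: 5)
  step 10: ref 1 -> HIT, frames=[5,4,1] (faults so far: 5)
  step 11: ref 2 -> FAULT, evict 4, frames=[5,2,1] (faults so far: 6)
  step 12: ref 2 -> HIT, frames=[5,2,1] (faults so far: 6)
  step 13: ref 3 -> FAULT, evict 5, frames=[3,2,1] (faults so far: 7)
  step 14: ref 4 -> FAULT, evict 1, frames=[3,2,4] (faults so far: 8)
  step 15: ref 5 -> FAULT, evict 2, frames=[3,5,4] (faults so far: 9)
  LRU total faults: 9
--- Optimal ---
  step 0: ref 1 -> FAULT, frames=[1,-,-] (faults so far: 1)
  step 1: ref 4 -> FAULT, frames=[1,4,-] (faults so far: 2)
  step 2: ref 4 -> HIT, frames=[1,4,-] (faults so far: 2)
  step 3: ref 3 -> FAULT, frames=[1,4,3] (faults so far: 3)
  step 4: ref 3 -> HIT, frames=[1,4,3] (faults so far: 3)
  step 5: ref 4 -> HIT, frames=[1,4,3] (faults so far: 3)
  step 6: ref 4 -> HIT, frames=[1,4,3] (faults so far: 3)
  step 7: ref 4 -> HIT, frames=[1,4,3] (faults so far: 3)
  step 8: ref 5 -> FAULT, evict 4, frames=[1,5,3] (faults so far: 4)
  step 9: ref 1 -> HIT, frames=[1,5,3] (faults so far: 4)
  step 10: ref 1 -> HIT, frames=[1,5,3] (faults so far: 4)
  step 11: ref 2 -> FAULT, evict 1, frames=[2,5,3] (faults so far: 5)
  step 12: ref 2 -> HIT, frames=[2,5,3] (faults so far: 5)
  step 13: ref 3 -> HIT, frames=[2,5,3] (faults so far: 5)
  step 14: ref 4 -> FAULT, evict 2, frames=[4,5,3] (faults so far: 6)
  step 15: ref 5 -> HIT, frames=[4,5,3] (faults so far: 6)
  Optimal total faults: 6

Answer: 9 9 6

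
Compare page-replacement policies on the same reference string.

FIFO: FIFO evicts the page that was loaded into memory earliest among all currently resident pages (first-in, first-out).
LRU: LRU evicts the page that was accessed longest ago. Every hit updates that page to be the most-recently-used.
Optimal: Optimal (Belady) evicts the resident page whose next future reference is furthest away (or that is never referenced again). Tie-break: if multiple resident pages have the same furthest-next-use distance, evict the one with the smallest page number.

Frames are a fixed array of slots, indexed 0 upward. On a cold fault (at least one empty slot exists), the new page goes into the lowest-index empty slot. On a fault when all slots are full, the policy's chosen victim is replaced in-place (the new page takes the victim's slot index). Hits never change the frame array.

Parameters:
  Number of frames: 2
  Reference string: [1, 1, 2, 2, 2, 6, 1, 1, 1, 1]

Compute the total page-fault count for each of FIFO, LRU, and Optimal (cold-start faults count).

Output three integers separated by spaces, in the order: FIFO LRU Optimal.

Answer: 4 4 3

Derivation:
--- FIFO ---
  step 0: ref 1 -> FAULT, frames=[1,-] (faults so far: 1)
  step 1: ref 1 -> HIT, frames=[1,-] (faults so far: 1)
  step 2: ref 2 -> FAULT, frames=[1,2] (faults so far: 2)
  step 3: ref 2 -> HIT, frames=[1,2] (faults so far: 2)
  step 4: ref 2 -> HIT, frames=[1,2] (faults so far: 2)
  step 5: ref 6 -> FAULT, evict 1, frames=[6,2] (faults so far: 3)
  step 6: ref 1 -> FAULT, evict 2, frames=[6,1] (faults so far: 4)
  step 7: ref 1 -> HIT, frames=[6,1] (faults so far: 4)
  step 8: ref 1 -> HIT, frames=[6,1] (faults so far: 4)
  step 9: ref 1 -> HIT, frames=[6,1] (faults so far: 4)
  FIFO total faults: 4
--- LRU ---
  step 0: ref 1 -> FAULT, frames=[1,-] (faults so far: 1)
  step 1: ref 1 -> HIT, frames=[1,-] (faults so far: 1)
  step 2: ref 2 -> FAULT, frames=[1,2] (faults so far: 2)
  step 3: ref 2 -> HIT, frames=[1,2] (faults so far: 2)
  step 4: ref 2 -> HIT, frames=[1,2] (faults so far: 2)
  step 5: ref 6 -> FAULT, evict 1, frames=[6,2] (faults so far: 3)
  step 6: ref 1 -> FAULT, evict 2, frames=[6,1] (faults so far: 4)
  step 7: ref 1 -> HIT, frames=[6,1] (faults so far: 4)
  step 8: ref 1 -> HIT, frames=[6,1] (faults so far: 4)
  step 9: ref 1 -> HIT, frames=[6,1] (faults so far: 4)
  LRU total faults: 4
--- Optimal ---
  step 0: ref 1 -> FAULT, frames=[1,-] (faults so far: 1)
  step 1: ref 1 -> HIT, frames=[1,-] (faults so far: 1)
  step 2: ref 2 -> FAULT, frames=[1,2] (faults so far: 2)
  step 3: ref 2 -> HIT, frames=[1,2] (faults so far: 2)
  step 4: ref 2 -> HIT, frames=[1,2] (faults so far: 2)
  step 5: ref 6 -> FAULT, evict 2, frames=[1,6] (faults so far: 3)
  step 6: ref 1 -> HIT, frames=[1,6] (faults so far: 3)
  step 7: ref 1 -> HIT, frames=[1,6] (faults so far: 3)
  step 8: ref 1 -> HIT, frames=[1,6] (faults so far: 3)
  step 9: ref 1 -> HIT, frames=[1,6] (faults so far: 3)
  Optimal total faults: 3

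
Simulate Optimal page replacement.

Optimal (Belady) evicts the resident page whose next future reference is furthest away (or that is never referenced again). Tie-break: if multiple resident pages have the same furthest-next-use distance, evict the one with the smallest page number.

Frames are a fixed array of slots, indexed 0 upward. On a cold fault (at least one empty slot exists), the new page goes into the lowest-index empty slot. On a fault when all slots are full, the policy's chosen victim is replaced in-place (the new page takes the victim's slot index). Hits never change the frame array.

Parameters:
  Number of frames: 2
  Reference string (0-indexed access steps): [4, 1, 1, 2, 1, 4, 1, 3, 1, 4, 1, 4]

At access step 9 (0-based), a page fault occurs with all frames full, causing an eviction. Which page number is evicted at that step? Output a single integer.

Step 0: ref 4 -> FAULT, frames=[4,-]
Step 1: ref 1 -> FAULT, frames=[4,1]
Step 2: ref 1 -> HIT, frames=[4,1]
Step 3: ref 2 -> FAULT, evict 4, frames=[2,1]
Step 4: ref 1 -> HIT, frames=[2,1]
Step 5: ref 4 -> FAULT, evict 2, frames=[4,1]
Step 6: ref 1 -> HIT, frames=[4,1]
Step 7: ref 3 -> FAULT, evict 4, frames=[3,1]
Step 8: ref 1 -> HIT, frames=[3,1]
Step 9: ref 4 -> FAULT, evict 3, frames=[4,1]
At step 9: evicted page 3

Answer: 3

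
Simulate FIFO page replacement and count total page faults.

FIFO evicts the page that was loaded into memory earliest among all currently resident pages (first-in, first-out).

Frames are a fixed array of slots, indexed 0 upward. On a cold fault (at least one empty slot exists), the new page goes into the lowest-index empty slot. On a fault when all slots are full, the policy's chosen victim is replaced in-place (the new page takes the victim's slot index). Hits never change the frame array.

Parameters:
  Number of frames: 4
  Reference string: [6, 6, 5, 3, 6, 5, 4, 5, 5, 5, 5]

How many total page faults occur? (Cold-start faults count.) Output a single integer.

Step 0: ref 6 → FAULT, frames=[6,-,-,-]
Step 1: ref 6 → HIT, frames=[6,-,-,-]
Step 2: ref 5 → FAULT, frames=[6,5,-,-]
Step 3: ref 3 → FAULT, frames=[6,5,3,-]
Step 4: ref 6 → HIT, frames=[6,5,3,-]
Step 5: ref 5 → HIT, frames=[6,5,3,-]
Step 6: ref 4 → FAULT, frames=[6,5,3,4]
Step 7: ref 5 → HIT, frames=[6,5,3,4]
Step 8: ref 5 → HIT, frames=[6,5,3,4]
Step 9: ref 5 → HIT, frames=[6,5,3,4]
Step 10: ref 5 → HIT, frames=[6,5,3,4]
Total faults: 4

Answer: 4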